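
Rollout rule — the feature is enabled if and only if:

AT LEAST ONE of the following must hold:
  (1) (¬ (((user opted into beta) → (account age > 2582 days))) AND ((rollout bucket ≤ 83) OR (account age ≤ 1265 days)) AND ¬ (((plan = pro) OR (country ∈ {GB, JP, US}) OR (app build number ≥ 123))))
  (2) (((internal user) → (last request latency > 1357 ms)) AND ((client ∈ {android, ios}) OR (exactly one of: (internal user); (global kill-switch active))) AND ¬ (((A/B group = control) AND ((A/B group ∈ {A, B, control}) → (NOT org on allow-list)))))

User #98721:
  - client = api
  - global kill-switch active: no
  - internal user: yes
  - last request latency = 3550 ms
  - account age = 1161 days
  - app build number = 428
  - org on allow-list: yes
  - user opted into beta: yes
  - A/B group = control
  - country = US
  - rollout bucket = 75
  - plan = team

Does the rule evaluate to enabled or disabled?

Atomic conditions:
  user opted into beta: yes → true
  account age > 2582 days: 1161 > 2582 is false
  rollout bucket ≤ 83: 75 ≤ 83 is true
  account age ≤ 1265 days: 1161 ≤ 1265 is true
  plan = pro: team == pro is false
  country ∈ {GB, JP, US}: US is in the set → true
  app build number ≥ 123: 428 ≥ 123 is true
  internal user: yes → true
  last request latency > 1357 ms: 3550 > 1357 is true
  client ∈ {android, ios}: api is not in the set → false
  global kill-switch active: no → false
  A/B group = control: control == control is true
  A/B group ∈ {A, B, control}: control is in the set → true
  NOT org on allow-list: yes → false
Combine:
[1.1.1] true → false = false
[1.1] NOT false = true
[1.2] true OR true = true
[1.3.1] false OR true OR true = true
[1.3] NOT true = false
[1] true AND true AND false = false
[2.1] true → true = true
[2.2.2] exactly-one(true, false) = true
[2.2] false OR true = true
[2.3.1.2] true → false = false
[2.3.1] true AND false = false
[2.3] NOT false = true
[2] true AND true AND true = true
[root] false OR true = true
Overall: true → enabled

Enabled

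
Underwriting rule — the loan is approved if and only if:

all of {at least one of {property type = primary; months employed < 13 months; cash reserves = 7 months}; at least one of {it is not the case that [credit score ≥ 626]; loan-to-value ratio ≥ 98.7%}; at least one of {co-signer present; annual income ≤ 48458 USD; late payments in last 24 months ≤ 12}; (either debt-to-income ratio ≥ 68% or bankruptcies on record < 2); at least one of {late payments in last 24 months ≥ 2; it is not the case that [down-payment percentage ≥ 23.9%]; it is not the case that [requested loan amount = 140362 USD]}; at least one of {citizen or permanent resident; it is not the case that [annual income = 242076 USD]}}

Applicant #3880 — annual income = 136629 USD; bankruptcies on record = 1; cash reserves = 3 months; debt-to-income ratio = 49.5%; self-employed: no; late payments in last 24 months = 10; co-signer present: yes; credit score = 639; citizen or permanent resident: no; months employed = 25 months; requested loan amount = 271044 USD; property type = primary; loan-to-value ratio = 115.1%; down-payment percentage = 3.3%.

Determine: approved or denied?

Approved

Atomic conditions:
  property type = primary: primary == primary is true
  months employed < 13 months: 25 < 13 is false
  cash reserves = 7 months: 3 == 7 is false
  credit score ≥ 626: 639 ≥ 626 is true
  loan-to-value ratio ≥ 98.7%: 115.1 ≥ 98.7 is true
  co-signer present: yes → true
  annual income ≤ 48458 USD: 136629 ≤ 48458 is false
  late payments in last 24 months ≤ 12: 10 ≤ 12 is true
  debt-to-income ratio ≥ 68%: 49.5 ≥ 68 is false
  bankruptcies on record < 2: 1 < 2 is true
  late payments in last 24 months ≥ 2: 10 ≥ 2 is true
  down-payment percentage ≥ 23.9%: 3.3 ≥ 23.9 is false
  requested loan amount = 140362 USD: 271044 == 140362 is false
  citizen or permanent resident: no → false
  annual income = 242076 USD: 136629 == 242076 is false
Combine:
[1] true OR false OR false = true
[2.1] NOT true = false
[2] false OR true = true
[3] true OR false OR true = true
[4] false OR true = true
[5.2] NOT false = true
[5.3] NOT false = true
[5] true OR true OR true = true
[6.2] NOT false = true
[6] false OR true = true
[root] true AND true AND true AND true AND true AND true = true
Overall: true → approved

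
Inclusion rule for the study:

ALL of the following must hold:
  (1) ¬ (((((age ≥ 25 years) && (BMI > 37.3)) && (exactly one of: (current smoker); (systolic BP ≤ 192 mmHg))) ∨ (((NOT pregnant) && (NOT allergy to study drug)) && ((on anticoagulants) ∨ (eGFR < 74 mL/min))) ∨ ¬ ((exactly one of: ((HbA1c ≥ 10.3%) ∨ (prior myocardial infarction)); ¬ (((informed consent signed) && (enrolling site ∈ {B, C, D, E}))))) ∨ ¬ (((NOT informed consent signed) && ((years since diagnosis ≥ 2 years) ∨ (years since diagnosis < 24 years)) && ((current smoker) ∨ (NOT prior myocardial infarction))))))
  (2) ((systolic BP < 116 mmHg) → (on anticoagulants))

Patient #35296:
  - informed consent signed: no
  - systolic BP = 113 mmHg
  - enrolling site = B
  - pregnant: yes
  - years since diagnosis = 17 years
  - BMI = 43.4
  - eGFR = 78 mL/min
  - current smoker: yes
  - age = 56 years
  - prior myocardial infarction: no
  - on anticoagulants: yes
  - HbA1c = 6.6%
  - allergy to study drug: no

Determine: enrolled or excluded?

Enrolled

Atomic conditions:
  age ≥ 25 years: 56 ≥ 25 is true
  BMI > 37.3: 43.4 > 37.3 is true
  current smoker: yes → true
  systolic BP ≤ 192 mmHg: 113 ≤ 192 is true
  NOT pregnant: yes → false
  NOT allergy to study drug: no → true
  on anticoagulants: yes → true
  eGFR < 74 mL/min: 78 < 74 is false
  HbA1c ≥ 10.3%: 6.6 ≥ 10.3 is false
  prior myocardial infarction: no → false
  informed consent signed: no → false
  enrolling site ∈ {B, C, D, E}: B is in the set → true
  NOT informed consent signed: no → true
  years since diagnosis ≥ 2 years: 17 ≥ 2 is true
  years since diagnosis < 24 years: 17 < 24 is true
  NOT prior myocardial infarction: no → true
  systolic BP < 116 mmHg: 113 < 116 is true
Combine:
[1.1.1.1] true AND true = true
[1.1.1.2] exactly-one(true, true) = false
[1.1.1] true AND false = false
[1.1.2.1] false AND true = false
[1.1.2.2] true OR false = true
[1.1.2] false AND true = false
[1.1.3.1.1] false OR false = false
[1.1.3.1.2.1] false AND true = false
[1.1.3.1.2] NOT false = true
[1.1.3.1] exactly-one(false, true) = true
[1.1.3] NOT true = false
[1.1.4.1.2] true OR true = true
[1.1.4.1.3] true OR true = true
[1.1.4.1] true AND true AND true = true
[1.1.4] NOT true = false
[1.1] false OR false OR false OR false = false
[1] NOT false = true
[2] true → true = true
[root] true AND true = true
Overall: true → enrolled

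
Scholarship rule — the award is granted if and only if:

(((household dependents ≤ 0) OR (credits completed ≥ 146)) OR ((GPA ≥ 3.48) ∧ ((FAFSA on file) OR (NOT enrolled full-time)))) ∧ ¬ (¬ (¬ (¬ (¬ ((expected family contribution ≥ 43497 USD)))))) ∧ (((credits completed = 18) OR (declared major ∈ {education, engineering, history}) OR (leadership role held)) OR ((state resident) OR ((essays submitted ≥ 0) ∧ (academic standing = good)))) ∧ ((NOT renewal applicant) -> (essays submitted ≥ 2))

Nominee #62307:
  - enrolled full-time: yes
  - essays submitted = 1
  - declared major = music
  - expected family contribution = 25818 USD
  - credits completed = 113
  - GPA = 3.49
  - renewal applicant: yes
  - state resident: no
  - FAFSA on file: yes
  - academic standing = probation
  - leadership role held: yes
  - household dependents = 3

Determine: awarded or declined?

Awarded

Atomic conditions:
  household dependents ≤ 0: 3 ≤ 0 is false
  credits completed ≥ 146: 113 ≥ 146 is false
  GPA ≥ 3.48: 3.49 ≥ 3.48 is true
  FAFSA on file: yes → true
  NOT enrolled full-time: yes → false
  expected family contribution ≥ 43497 USD: 25818 ≥ 43497 is false
  credits completed = 18: 113 == 18 is false
  declared major ∈ {education, engineering, history}: music is not in the set → false
  leadership role held: yes → true
  state resident: no → false
  essays submitted ≥ 0: 1 ≥ 0 is true
  academic standing = good: probation == good is false
  NOT renewal applicant: yes → false
  essays submitted ≥ 2: 1 ≥ 2 is false
Combine:
[1.1] false OR false = false
[1.2.2] true OR false = true
[1.2] true AND true = true
[1] false OR true = true
[2.1.1.1.1] NOT false = true
[2.1.1.1] NOT true = false
[2.1.1] NOT false = true
[2.1] NOT true = false
[2] NOT false = true
[3.1] false OR false OR true = true
[3.2.2] true AND false = false
[3.2] false OR false = false
[3] true OR false = true
[4] false → false (antecedent false ⇒ implication holds) = true
[root] true AND true AND true AND true = true
Overall: true → awarded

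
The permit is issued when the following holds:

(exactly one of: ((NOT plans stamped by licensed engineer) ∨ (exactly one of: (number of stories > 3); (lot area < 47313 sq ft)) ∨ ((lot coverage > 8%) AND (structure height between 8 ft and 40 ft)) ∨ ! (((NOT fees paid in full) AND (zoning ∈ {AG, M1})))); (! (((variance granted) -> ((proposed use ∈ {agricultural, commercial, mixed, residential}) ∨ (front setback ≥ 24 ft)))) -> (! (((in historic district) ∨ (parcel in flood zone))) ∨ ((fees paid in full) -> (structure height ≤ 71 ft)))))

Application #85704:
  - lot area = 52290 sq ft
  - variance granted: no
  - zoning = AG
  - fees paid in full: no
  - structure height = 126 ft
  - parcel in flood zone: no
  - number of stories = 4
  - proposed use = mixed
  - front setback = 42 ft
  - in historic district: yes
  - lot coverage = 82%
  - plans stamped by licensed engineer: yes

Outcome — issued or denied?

Denied

Atomic conditions:
  NOT plans stamped by licensed engineer: yes → false
  number of stories > 3: 4 > 3 is true
  lot area < 47313 sq ft: 52290 < 47313 is false
  lot coverage > 8%: 82 > 8 is true
  structure height between 8 ft and 40 ft: 126 in [8, 40] is false
  NOT fees paid in full: no → true
  zoning ∈ {AG, M1}: AG is in the set → true
  variance granted: no → false
  proposed use ∈ {agricultural, commercial, mixed, residential}: mixed is in the set → true
  front setback ≥ 24 ft: 42 ≥ 24 is true
  in historic district: yes → true
  parcel in flood zone: no → false
  fees paid in full: no → false
  structure height ≤ 71 ft: 126 ≤ 71 is false
Combine:
[1.2] exactly-one(true, false) = true
[1.3] true AND false = false
[1.4.1] true AND true = true
[1.4] NOT true = false
[1] false OR true OR false OR false = true
[2.1.1.2] true OR true = true
[2.1.1] false → true (antecedent false ⇒ implication holds) = true
[2.1] NOT true = false
[2.2.1.1] true OR false = true
[2.2.1] NOT true = false
[2.2.2] false → false (antecedent false ⇒ implication holds) = true
[2.2] false OR true = true
[2] false → true (antecedent false ⇒ implication holds) = true
[root] exactly-one(true, true) = false
Overall: false → denied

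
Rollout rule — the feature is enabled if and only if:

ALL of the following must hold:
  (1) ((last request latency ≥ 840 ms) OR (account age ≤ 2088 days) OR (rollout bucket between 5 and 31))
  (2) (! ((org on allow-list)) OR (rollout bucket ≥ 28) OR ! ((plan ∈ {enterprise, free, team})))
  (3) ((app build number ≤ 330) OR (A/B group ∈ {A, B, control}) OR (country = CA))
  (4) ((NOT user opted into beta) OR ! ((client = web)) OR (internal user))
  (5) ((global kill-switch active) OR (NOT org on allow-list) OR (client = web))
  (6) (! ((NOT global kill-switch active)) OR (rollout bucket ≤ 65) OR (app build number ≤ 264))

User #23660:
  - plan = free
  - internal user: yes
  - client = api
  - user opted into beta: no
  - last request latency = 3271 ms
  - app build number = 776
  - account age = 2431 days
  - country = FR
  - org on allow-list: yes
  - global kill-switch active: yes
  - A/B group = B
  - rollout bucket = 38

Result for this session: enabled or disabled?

Atomic conditions:
  last request latency ≥ 840 ms: 3271 ≥ 840 is true
  account age ≤ 2088 days: 2431 ≤ 2088 is false
  rollout bucket between 5 and 31: 38 in [5, 31] is false
  org on allow-list: yes → true
  rollout bucket ≥ 28: 38 ≥ 28 is true
  plan ∈ {enterprise, free, team}: free is in the set → true
  app build number ≤ 330: 776 ≤ 330 is false
  A/B group ∈ {A, B, control}: B is in the set → true
  country = CA: FR == CA is false
  NOT user opted into beta: no → true
  client = web: api == web is false
  internal user: yes → true
  global kill-switch active: yes → true
  NOT org on allow-list: yes → false
  NOT global kill-switch active: yes → false
  rollout bucket ≤ 65: 38 ≤ 65 is true
  app build number ≤ 264: 776 ≤ 264 is false
Combine:
[1] true OR false OR false = true
[2.1] NOT true = false
[2.3] NOT true = false
[2] false OR true OR false = true
[3] false OR true OR false = true
[4.2] NOT false = true
[4] true OR true OR true = true
[5] true OR false OR false = true
[6.1] NOT false = true
[6] true OR true OR false = true
[root] true AND true AND true AND true AND true AND true = true
Overall: true → enabled

Enabled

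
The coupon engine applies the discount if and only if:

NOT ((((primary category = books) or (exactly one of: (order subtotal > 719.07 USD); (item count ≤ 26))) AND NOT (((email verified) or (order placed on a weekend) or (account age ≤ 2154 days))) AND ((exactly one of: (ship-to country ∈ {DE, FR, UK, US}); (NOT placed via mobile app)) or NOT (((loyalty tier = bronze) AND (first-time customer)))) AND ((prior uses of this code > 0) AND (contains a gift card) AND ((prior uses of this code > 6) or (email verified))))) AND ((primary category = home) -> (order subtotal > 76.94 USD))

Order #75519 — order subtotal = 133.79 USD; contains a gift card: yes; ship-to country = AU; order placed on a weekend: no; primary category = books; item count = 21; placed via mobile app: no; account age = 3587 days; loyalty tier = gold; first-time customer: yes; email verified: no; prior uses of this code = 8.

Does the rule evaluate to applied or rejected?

Rejected

Atomic conditions:
  primary category = books: books == books is true
  order subtotal > 719.07 USD: 133.79 > 719.07 is false
  item count ≤ 26: 21 ≤ 26 is true
  email verified: no → false
  order placed on a weekend: no → false
  account age ≤ 2154 days: 3587 ≤ 2154 is false
  ship-to country ∈ {DE, FR, UK, US}: AU is not in the set → false
  NOT placed via mobile app: no → true
  loyalty tier = bronze: gold == bronze is false
  first-time customer: yes → true
  prior uses of this code > 0: 8 > 0 is true
  contains a gift card: yes → true
  prior uses of this code > 6: 8 > 6 is true
  primary category = home: books == home is false
  order subtotal > 76.94 USD: 133.79 > 76.94 is true
Combine:
[1.1.1.2] exactly-one(false, true) = true
[1.1.1] true OR true = true
[1.1.2.1] false OR false OR false = false
[1.1.2] NOT false = true
[1.1.3.1] exactly-one(false, true) = true
[1.1.3.2.1] false AND true = false
[1.1.3.2] NOT false = true
[1.1.3] true OR true = true
[1.1.4.3] true OR false = true
[1.1.4] true AND true AND true = true
[1.1] true AND true AND true AND true = true
[1] NOT true = false
[2] false → true (antecedent false ⇒ implication holds) = true
[root] false AND true = false
Overall: false → rejected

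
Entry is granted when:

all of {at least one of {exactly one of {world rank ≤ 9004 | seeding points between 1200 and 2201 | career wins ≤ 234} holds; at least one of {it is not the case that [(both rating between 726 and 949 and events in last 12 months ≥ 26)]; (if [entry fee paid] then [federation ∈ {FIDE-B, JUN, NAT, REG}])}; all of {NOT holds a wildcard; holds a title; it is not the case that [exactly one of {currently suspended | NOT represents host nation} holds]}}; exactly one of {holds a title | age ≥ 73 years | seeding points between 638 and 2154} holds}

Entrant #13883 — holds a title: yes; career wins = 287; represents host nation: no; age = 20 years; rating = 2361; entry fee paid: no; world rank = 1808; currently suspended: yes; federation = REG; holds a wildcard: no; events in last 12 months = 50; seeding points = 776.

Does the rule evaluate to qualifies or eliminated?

Atomic conditions:
  world rank ≤ 9004: 1808 ≤ 9004 is true
  seeding points between 1200 and 2201: 776 in [1200, 2201] is false
  career wins ≤ 234: 287 ≤ 234 is false
  rating between 726 and 949: 2361 in [726, 949] is false
  events in last 12 months ≥ 26: 50 ≥ 26 is true
  entry fee paid: no → false
  federation ∈ {FIDE-B, JUN, NAT, REG}: REG is in the set → true
  NOT holds a wildcard: no → true
  holds a title: yes → true
  currently suspended: yes → true
  NOT represents host nation: no → true
  age ≥ 73 years: 20 ≥ 73 is false
  seeding points between 638 and 2154: 776 in [638, 2154] is true
Combine:
[1.1] exactly-one(true, false, false) = true
[1.2.1.1] false AND true = false
[1.2.1] NOT false = true
[1.2.2] false → true (antecedent false ⇒ implication holds) = true
[1.2] true OR true = true
[1.3.3.1] exactly-one(true, true) = false
[1.3.3] NOT false = true
[1.3] true AND true AND true = true
[1] true OR true OR true = true
[2] exactly-one(true, false, true) = false
[root] true AND false = false
Overall: false → eliminated

Eliminated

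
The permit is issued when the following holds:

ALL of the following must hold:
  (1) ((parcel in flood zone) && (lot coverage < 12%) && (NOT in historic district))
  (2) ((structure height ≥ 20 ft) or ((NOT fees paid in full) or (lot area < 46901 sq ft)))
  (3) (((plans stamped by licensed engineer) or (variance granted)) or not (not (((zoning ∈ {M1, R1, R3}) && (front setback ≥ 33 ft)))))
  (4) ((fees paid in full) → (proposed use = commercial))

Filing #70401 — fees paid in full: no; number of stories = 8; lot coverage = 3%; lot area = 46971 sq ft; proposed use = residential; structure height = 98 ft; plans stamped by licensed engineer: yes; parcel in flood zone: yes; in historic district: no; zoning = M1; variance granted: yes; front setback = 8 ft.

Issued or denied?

Issued

Atomic conditions:
  parcel in flood zone: yes → true
  lot coverage < 12%: 3 < 12 is true
  NOT in historic district: no → true
  structure height ≥ 20 ft: 98 ≥ 20 is true
  NOT fees paid in full: no → true
  lot area < 46901 sq ft: 46971 < 46901 is false
  plans stamped by licensed engineer: yes → true
  variance granted: yes → true
  zoning ∈ {M1, R1, R3}: M1 is in the set → true
  front setback ≥ 33 ft: 8 ≥ 33 is false
  fees paid in full: no → false
  proposed use = commercial: residential == commercial is false
Combine:
[1] true AND true AND true = true
[2.2] true OR false = true
[2] true OR true = true
[3.1] true OR true = true
[3.2.1.1] true AND false = false
[3.2.1] NOT false = true
[3.2] NOT true = false
[3] true OR false = true
[4] false → false (antecedent false ⇒ implication holds) = true
[root] true AND true AND true AND true = true
Overall: true → issued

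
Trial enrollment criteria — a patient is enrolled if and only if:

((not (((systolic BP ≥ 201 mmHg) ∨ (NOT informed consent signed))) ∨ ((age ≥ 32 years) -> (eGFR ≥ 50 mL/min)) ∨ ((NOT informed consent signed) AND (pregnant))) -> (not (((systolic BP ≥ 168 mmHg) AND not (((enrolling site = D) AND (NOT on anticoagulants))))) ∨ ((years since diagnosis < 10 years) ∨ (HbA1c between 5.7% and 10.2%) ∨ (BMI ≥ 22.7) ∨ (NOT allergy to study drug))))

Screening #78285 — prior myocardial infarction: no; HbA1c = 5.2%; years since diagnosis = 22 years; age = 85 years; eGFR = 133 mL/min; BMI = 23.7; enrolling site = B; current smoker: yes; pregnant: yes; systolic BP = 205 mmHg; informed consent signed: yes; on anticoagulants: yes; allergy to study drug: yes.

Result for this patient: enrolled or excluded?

Atomic conditions:
  systolic BP ≥ 201 mmHg: 205 ≥ 201 is true
  NOT informed consent signed: yes → false
  age ≥ 32 years: 85 ≥ 32 is true
  eGFR ≥ 50 mL/min: 133 ≥ 50 is true
  pregnant: yes → true
  systolic BP ≥ 168 mmHg: 205 ≥ 168 is true
  enrolling site = D: B == D is false
  NOT on anticoagulants: yes → false
  years since diagnosis < 10 years: 22 < 10 is false
  HbA1c between 5.7% and 10.2%: 5.2 in [5.7, 10.2] is false
  BMI ≥ 22.7: 23.7 ≥ 22.7 is true
  NOT allergy to study drug: yes → false
Combine:
[1.1.1] true OR false = true
[1.1] NOT true = false
[1.2] true → true = true
[1.3] false AND true = false
[1] false OR true OR false = true
[2.1.1.2.1] false AND false = false
[2.1.1.2] NOT false = true
[2.1.1] true AND true = true
[2.1] NOT true = false
[2.2] false OR false OR true OR false = true
[2] false OR true = true
[root] true → true = true
Overall: true → enrolled

Enrolled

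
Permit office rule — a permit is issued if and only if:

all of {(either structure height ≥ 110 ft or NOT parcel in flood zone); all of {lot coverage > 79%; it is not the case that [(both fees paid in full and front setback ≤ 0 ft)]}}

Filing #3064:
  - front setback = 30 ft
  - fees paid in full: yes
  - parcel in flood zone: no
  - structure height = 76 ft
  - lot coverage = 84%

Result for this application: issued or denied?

Atomic conditions:
  structure height ≥ 110 ft: 76 ≥ 110 is false
  NOT parcel in flood zone: no → true
  lot coverage > 79%: 84 > 79 is true
  fees paid in full: yes → true
  front setback ≤ 0 ft: 30 ≤ 0 is false
Combine:
[1] false OR true = true
[2.2.1] true AND false = false
[2.2] NOT false = true
[2] true AND true = true
[root] true AND true = true
Overall: true → issued

Issued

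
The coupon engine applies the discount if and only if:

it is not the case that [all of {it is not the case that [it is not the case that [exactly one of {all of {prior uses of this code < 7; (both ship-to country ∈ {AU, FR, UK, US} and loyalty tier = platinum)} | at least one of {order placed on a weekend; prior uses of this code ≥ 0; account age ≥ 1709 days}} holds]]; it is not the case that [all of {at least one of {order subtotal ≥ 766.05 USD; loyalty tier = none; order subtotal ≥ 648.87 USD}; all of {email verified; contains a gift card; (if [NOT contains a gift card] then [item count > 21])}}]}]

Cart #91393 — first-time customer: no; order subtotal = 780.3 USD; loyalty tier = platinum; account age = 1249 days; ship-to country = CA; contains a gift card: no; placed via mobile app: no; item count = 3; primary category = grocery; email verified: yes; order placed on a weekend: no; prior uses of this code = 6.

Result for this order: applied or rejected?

Rejected

Atomic conditions:
  prior uses of this code < 7: 6 < 7 is true
  ship-to country ∈ {AU, FR, UK, US}: CA is not in the set → false
  loyalty tier = platinum: platinum == platinum is true
  order placed on a weekend: no → false
  prior uses of this code ≥ 0: 6 ≥ 0 is true
  account age ≥ 1709 days: 1249 ≥ 1709 is false
  order subtotal ≥ 766.05 USD: 780.3 ≥ 766.05 is true
  loyalty tier = none: platinum == none is false
  order subtotal ≥ 648.87 USD: 780.3 ≥ 648.87 is true
  email verified: yes → true
  contains a gift card: no → false
  NOT contains a gift card: no → true
  item count > 21: 3 > 21 is false
Combine:
[1.1.1.1.1.2] false AND true = false
[1.1.1.1.1] true AND false = false
[1.1.1.1.2] false OR true OR false = true
[1.1.1.1] exactly-one(false, true) = true
[1.1.1] NOT true = false
[1.1] NOT false = true
[1.2.1.1] true OR false OR true = true
[1.2.1.2.3] true → false = false
[1.2.1.2] true AND false AND false = false
[1.2.1] true AND false = false
[1.2] NOT false = true
[1] true AND true = true
[root] NOT true = false
Overall: false → rejected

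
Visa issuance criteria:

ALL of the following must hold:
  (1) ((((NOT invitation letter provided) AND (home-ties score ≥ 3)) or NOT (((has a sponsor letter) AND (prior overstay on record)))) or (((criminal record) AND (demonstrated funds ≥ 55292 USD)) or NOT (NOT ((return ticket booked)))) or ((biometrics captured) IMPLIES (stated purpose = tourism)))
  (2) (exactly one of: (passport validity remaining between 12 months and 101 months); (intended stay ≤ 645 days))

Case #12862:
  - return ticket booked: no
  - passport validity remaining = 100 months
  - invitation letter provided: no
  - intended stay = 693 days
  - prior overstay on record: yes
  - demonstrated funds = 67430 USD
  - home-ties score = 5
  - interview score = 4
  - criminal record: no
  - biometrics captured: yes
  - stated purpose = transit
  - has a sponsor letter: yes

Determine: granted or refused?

Atomic conditions:
  NOT invitation letter provided: no → true
  home-ties score ≥ 3: 5 ≥ 3 is true
  has a sponsor letter: yes → true
  prior overstay on record: yes → true
  criminal record: no → false
  demonstrated funds ≥ 55292 USD: 67430 ≥ 55292 is true
  return ticket booked: no → false
  biometrics captured: yes → true
  stated purpose = tourism: transit == tourism is false
  passport validity remaining between 12 months and 101 months: 100 in [12, 101] is true
  intended stay ≤ 645 days: 693 ≤ 645 is false
Combine:
[1.1.1] true AND true = true
[1.1.2.1] true AND true = true
[1.1.2] NOT true = false
[1.1] true OR false = true
[1.2.1] false AND true = false
[1.2.2.1] NOT false = true
[1.2.2] NOT true = false
[1.2] false OR false = false
[1.3] true → false = false
[1] true OR false OR false = true
[2] exactly-one(true, false) = true
[root] true AND true = true
Overall: true → granted

Granted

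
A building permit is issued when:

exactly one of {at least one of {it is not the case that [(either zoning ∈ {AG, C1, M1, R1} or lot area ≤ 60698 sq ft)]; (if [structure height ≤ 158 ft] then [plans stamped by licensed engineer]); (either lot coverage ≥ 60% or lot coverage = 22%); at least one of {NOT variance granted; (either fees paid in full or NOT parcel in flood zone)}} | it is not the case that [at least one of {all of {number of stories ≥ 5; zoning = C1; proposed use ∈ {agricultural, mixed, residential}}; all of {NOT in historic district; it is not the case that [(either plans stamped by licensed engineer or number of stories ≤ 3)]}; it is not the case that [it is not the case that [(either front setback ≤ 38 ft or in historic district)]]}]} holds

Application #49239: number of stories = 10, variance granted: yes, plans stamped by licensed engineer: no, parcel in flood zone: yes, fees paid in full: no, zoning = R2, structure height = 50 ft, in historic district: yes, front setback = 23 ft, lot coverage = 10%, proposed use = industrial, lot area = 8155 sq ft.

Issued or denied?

Atomic conditions:
  zoning ∈ {AG, C1, M1, R1}: R2 is not in the set → false
  lot area ≤ 60698 sq ft: 8155 ≤ 60698 is true
  structure height ≤ 158 ft: 50 ≤ 158 is true
  plans stamped by licensed engineer: no → false
  lot coverage ≥ 60%: 10 ≥ 60 is false
  lot coverage = 22%: 10 == 22 is false
  NOT variance granted: yes → false
  fees paid in full: no → false
  NOT parcel in flood zone: yes → false
  number of stories ≥ 5: 10 ≥ 5 is true
  zoning = C1: R2 == C1 is false
  proposed use ∈ {agricultural, mixed, residential}: industrial is not in the set → false
  NOT in historic district: yes → false
  number of stories ≤ 3: 10 ≤ 3 is false
  front setback ≤ 38 ft: 23 ≤ 38 is true
  in historic district: yes → true
Combine:
[1.1.1] false OR true = true
[1.1] NOT true = false
[1.2] true → false = false
[1.3] false OR false = false
[1.4.2] false OR false = false
[1.4] false OR false = false
[1] false OR false OR false OR false = false
[2.1.1] true AND false AND false = false
[2.1.2.2.1] false OR false = false
[2.1.2.2] NOT false = true
[2.1.2] false AND true = false
[2.1.3.1.1] true OR true = true
[2.1.3.1] NOT true = false
[2.1.3] NOT false = true
[2.1] false OR false OR true = true
[2] NOT true = false
[root] exactly-one(false, false) = false
Overall: false → denied

Denied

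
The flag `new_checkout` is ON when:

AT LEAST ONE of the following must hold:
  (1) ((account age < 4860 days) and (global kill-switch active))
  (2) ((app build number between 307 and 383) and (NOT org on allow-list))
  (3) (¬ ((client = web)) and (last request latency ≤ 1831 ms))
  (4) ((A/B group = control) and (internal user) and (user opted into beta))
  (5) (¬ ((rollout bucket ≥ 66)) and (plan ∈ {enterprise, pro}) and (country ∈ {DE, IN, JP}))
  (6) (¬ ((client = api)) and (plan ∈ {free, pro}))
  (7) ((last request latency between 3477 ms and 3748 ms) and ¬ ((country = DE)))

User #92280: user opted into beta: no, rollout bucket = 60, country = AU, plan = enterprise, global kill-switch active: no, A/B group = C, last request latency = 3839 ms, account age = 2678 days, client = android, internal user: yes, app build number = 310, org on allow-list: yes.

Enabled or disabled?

Disabled

Atomic conditions:
  account age < 4860 days: 2678 < 4860 is true
  global kill-switch active: no → false
  app build number between 307 and 383: 310 in [307, 383] is true
  NOT org on allow-list: yes → false
  client = web: android == web is false
  last request latency ≤ 1831 ms: 3839 ≤ 1831 is false
  A/B group = control: C == control is false
  internal user: yes → true
  user opted into beta: no → false
  rollout bucket ≥ 66: 60 ≥ 66 is false
  plan ∈ {enterprise, pro}: enterprise is in the set → true
  country ∈ {DE, IN, JP}: AU is not in the set → false
  client = api: android == api is false
  plan ∈ {free, pro}: enterprise is not in the set → false
  last request latency between 3477 ms and 3748 ms: 3839 in [3477, 3748] is false
  country = DE: AU == DE is false
Combine:
[1] true AND false = false
[2] true AND false = false
[3.1] NOT false = true
[3] true AND false = false
[4] false AND true AND false = false
[5.1] NOT false = true
[5] true AND true AND false = false
[6.1] NOT false = true
[6] true AND false = false
[7.2] NOT false = true
[7] false AND true = false
[root] false OR false OR false OR false OR false OR false OR false = false
Overall: false → disabled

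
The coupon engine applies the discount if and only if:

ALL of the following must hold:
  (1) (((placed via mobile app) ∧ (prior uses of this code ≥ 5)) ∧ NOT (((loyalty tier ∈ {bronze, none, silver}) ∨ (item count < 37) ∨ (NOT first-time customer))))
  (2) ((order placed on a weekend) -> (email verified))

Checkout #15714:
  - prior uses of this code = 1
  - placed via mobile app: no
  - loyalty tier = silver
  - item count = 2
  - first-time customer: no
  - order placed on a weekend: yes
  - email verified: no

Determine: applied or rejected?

Atomic conditions:
  placed via mobile app: no → false
  prior uses of this code ≥ 5: 1 ≥ 5 is false
  loyalty tier ∈ {bronze, none, silver}: silver is in the set → true
  item count < 37: 2 < 37 is true
  NOT first-time customer: no → true
  order placed on a weekend: yes → true
  email verified: no → false
Combine:
[1.1] false AND false = false
[1.2.1] true OR true OR true = true
[1.2] NOT true = false
[1] false AND false = false
[2] true → false = false
[root] false AND false = false
Overall: false → rejected

Rejected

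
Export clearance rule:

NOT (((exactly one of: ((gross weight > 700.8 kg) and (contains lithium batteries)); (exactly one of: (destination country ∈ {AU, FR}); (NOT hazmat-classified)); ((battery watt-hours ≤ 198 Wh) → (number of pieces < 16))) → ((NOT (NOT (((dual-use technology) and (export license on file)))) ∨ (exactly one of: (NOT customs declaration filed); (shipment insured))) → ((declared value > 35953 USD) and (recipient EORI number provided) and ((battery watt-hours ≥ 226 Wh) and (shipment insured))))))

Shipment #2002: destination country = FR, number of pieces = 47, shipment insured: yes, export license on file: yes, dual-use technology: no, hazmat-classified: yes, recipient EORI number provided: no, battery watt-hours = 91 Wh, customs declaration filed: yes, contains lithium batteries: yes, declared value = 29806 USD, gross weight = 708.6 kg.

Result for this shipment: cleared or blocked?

Atomic conditions:
  gross weight > 700.8 kg: 708.6 > 700.8 is true
  contains lithium batteries: yes → true
  destination country ∈ {AU, FR}: FR is in the set → true
  NOT hazmat-classified: yes → false
  battery watt-hours ≤ 198 Wh: 91 ≤ 198 is true
  number of pieces < 16: 47 < 16 is false
  dual-use technology: no → false
  export license on file: yes → true
  NOT customs declaration filed: yes → false
  shipment insured: yes → true
  declared value > 35953 USD: 29806 > 35953 is false
  recipient EORI number provided: no → false
  battery watt-hours ≥ 226 Wh: 91 ≥ 226 is false
Combine:
[1.1.1] true AND true = true
[1.1.2] exactly-one(true, false) = true
[1.1.3] true → false = false
[1.1] exactly-one(true, true, false) = false
[1.2.1.1.1.1] false AND true = false
[1.2.1.1.1] NOT false = true
[1.2.1.1] NOT true = false
[1.2.1.2] exactly-one(false, true) = true
[1.2.1] false OR true = true
[1.2.2.3] false AND true = false
[1.2.2] false AND false AND false = false
[1.2] true → false = false
[1] false → false (antecedent false ⇒ implication holds) = true
[root] NOT true = false
Overall: false → blocked

Blocked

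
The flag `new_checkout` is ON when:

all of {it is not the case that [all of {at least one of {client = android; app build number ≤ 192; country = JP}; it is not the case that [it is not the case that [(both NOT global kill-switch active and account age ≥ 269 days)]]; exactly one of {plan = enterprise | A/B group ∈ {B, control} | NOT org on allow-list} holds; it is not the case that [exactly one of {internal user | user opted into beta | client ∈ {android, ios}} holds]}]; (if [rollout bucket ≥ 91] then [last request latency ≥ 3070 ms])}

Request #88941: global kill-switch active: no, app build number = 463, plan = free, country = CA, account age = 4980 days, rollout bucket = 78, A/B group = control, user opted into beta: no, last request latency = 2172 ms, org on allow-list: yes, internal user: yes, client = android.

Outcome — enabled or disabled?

Disabled

Atomic conditions:
  client = android: android == android is true
  app build number ≤ 192: 463 ≤ 192 is false
  country = JP: CA == JP is false
  NOT global kill-switch active: no → true
  account age ≥ 269 days: 4980 ≥ 269 is true
  plan = enterprise: free == enterprise is false
  A/B group ∈ {B, control}: control is in the set → true
  NOT org on allow-list: yes → false
  internal user: yes → true
  user opted into beta: no → false
  client ∈ {android, ios}: android is in the set → true
  rollout bucket ≥ 91: 78 ≥ 91 is false
  last request latency ≥ 3070 ms: 2172 ≥ 3070 is false
Combine:
[1.1.1] true OR false OR false = true
[1.1.2.1.1] true AND true = true
[1.1.2.1] NOT true = false
[1.1.2] NOT false = true
[1.1.3] exactly-one(false, true, false) = true
[1.1.4.1] exactly-one(true, false, true) = false
[1.1.4] NOT false = true
[1.1] true AND true AND true AND true = true
[1] NOT true = false
[2] false → false (antecedent false ⇒ implication holds) = true
[root] false AND true = false
Overall: false → disabled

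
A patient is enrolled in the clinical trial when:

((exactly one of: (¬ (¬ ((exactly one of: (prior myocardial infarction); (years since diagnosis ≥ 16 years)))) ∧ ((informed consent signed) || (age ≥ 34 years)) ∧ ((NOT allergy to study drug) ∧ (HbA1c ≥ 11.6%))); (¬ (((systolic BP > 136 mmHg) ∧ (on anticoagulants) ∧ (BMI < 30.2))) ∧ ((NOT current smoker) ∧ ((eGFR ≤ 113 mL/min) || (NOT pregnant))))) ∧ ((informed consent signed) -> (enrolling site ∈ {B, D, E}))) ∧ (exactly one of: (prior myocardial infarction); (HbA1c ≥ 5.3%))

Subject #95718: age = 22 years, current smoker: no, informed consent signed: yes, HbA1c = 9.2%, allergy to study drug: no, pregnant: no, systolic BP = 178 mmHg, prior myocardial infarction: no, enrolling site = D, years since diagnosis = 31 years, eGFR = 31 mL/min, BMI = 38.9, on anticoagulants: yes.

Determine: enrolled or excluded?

Atomic conditions:
  prior myocardial infarction: no → false
  years since diagnosis ≥ 16 years: 31 ≥ 16 is true
  informed consent signed: yes → true
  age ≥ 34 years: 22 ≥ 34 is false
  NOT allergy to study drug: no → true
  HbA1c ≥ 11.6%: 9.2 ≥ 11.6 is false
  systolic BP > 136 mmHg: 178 > 136 is true
  on anticoagulants: yes → true
  BMI < 30.2: 38.9 < 30.2 is false
  NOT current smoker: no → true
  eGFR ≤ 113 mL/min: 31 ≤ 113 is true
  NOT pregnant: no → true
  enrolling site ∈ {B, D, E}: D is in the set → true
  HbA1c ≥ 5.3%: 9.2 ≥ 5.3 is true
Combine:
[1.1.1.1.1.1] exactly-one(false, true) = true
[1.1.1.1.1] NOT true = false
[1.1.1.1] NOT false = true
[1.1.1.2] true OR false = true
[1.1.1.3] true AND false = false
[1.1.1] true AND true AND false = false
[1.1.2.1.1] true AND true AND false = false
[1.1.2.1] NOT false = true
[1.1.2.2.2] true OR true = true
[1.1.2.2] true AND true = true
[1.1.2] true AND true = true
[1.1] exactly-one(false, true) = true
[1.2] true → true = true
[1] true AND true = true
[2] exactly-one(false, true) = true
[root] true AND true = true
Overall: true → enrolled

Enrolled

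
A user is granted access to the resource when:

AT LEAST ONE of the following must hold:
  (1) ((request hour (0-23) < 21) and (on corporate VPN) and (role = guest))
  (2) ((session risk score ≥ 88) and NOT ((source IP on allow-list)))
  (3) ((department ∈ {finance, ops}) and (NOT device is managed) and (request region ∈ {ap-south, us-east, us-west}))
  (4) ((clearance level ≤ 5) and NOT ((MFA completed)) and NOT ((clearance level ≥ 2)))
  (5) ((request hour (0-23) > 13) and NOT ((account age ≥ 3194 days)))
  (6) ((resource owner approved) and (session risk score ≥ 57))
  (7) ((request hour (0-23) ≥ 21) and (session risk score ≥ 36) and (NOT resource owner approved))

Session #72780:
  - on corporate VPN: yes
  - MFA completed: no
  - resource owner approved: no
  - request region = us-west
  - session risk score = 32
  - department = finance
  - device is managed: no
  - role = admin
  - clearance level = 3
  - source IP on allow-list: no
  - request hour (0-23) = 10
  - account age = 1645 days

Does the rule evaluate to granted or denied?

Atomic conditions:
  request hour (0-23) < 21: 10 < 21 is true
  on corporate VPN: yes → true
  role = guest: admin == guest is false
  session risk score ≥ 88: 32 ≥ 88 is false
  source IP on allow-list: no → false
  department ∈ {finance, ops}: finance is in the set → true
  NOT device is managed: no → true
  request region ∈ {ap-south, us-east, us-west}: us-west is in the set → true
  clearance level ≤ 5: 3 ≤ 5 is true
  MFA completed: no → false
  clearance level ≥ 2: 3 ≥ 2 is true
  request hour (0-23) > 13: 10 > 13 is false
  account age ≥ 3194 days: 1645 ≥ 3194 is false
  resource owner approved: no → false
  session risk score ≥ 57: 32 ≥ 57 is false
  request hour (0-23) ≥ 21: 10 ≥ 21 is false
  session risk score ≥ 36: 32 ≥ 36 is false
  NOT resource owner approved: no → true
Combine:
[1] true AND true AND false = false
[2.2] NOT false = true
[2] false AND true = false
[3] true AND true AND true = true
[4.2] NOT false = true
[4.3] NOT true = false
[4] true AND true AND false = false
[5.2] NOT false = true
[5] false AND true = false
[6] false AND false = false
[7] false AND false AND true = false
[root] false OR false OR true OR false OR false OR false OR false = true
Overall: true → granted

Granted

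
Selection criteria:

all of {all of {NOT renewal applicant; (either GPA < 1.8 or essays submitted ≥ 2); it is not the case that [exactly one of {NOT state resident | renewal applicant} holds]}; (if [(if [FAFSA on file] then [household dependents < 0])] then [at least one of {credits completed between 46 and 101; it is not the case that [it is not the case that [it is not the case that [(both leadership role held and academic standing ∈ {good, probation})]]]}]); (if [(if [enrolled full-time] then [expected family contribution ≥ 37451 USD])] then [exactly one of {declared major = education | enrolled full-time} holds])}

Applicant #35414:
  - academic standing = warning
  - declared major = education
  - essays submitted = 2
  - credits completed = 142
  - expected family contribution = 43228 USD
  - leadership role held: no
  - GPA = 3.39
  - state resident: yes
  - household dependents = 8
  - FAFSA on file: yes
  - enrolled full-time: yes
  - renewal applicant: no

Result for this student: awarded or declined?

Atomic conditions:
  NOT renewal applicant: no → true
  GPA < 1.8: 3.39 < 1.8 is false
  essays submitted ≥ 2: 2 ≥ 2 is true
  NOT state resident: yes → false
  renewal applicant: no → false
  FAFSA on file: yes → true
  household dependents < 0: 8 < 0 is false
  credits completed between 46 and 101: 142 in [46, 101] is false
  leadership role held: no → false
  academic standing ∈ {good, probation}: warning is not in the set → false
  enrolled full-time: yes → true
  expected family contribution ≥ 37451 USD: 43228 ≥ 37451 is true
  declared major = education: education == education is true
Combine:
[1.2] false OR true = true
[1.3.1] exactly-one(false, false) = false
[1.3] NOT false = true
[1] true AND true AND true = true
[2.1] true → false = false
[2.2.2.1.1.1] false AND false = false
[2.2.2.1.1] NOT false = true
[2.2.2.1] NOT true = false
[2.2.2] NOT false = true
[2.2] false OR true = true
[2] false → true (antecedent false ⇒ implication holds) = true
[3.1] true → true = true
[3.2] exactly-one(true, true) = false
[3] true → false = false
[root] true AND true AND false = false
Overall: false → declined

Declined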